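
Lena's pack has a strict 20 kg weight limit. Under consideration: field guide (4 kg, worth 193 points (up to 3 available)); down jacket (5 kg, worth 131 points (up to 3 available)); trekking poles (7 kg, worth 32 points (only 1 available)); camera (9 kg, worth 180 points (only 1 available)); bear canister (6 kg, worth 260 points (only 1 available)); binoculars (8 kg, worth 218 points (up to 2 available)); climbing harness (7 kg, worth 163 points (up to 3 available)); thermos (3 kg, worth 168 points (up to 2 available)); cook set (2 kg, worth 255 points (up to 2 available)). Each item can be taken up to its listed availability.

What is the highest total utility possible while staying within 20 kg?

Density check — cook set 127.50, thermos 56.00, field guide 48.25 are the best per kg.
A density-first pass picks 2×field guide + 2×thermos + 2×cook set — 1232 at 18 kg.
Replace field guide with bear canister: the trade gains 67 net, giving 1299 at 20 kg.
Nothing else within 20 kg beats 1299.

1299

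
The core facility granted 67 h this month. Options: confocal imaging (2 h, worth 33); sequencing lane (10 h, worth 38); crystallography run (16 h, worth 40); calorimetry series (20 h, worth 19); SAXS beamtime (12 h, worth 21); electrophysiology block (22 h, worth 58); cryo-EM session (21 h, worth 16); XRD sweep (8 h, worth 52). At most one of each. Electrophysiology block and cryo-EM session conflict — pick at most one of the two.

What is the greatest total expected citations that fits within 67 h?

221

By expected citations per h: confocal imaging 16.50, XRD sweep 6.50, sequencing lane 3.80 lead.
Taking confocal imaging + sequencing lane + crystallography run + electrophysiology block + XRD sweep: 58 h used, 221 in expected citations.
Every other selection either busts 67 h or breaks a pairing rule or fails to beat 221.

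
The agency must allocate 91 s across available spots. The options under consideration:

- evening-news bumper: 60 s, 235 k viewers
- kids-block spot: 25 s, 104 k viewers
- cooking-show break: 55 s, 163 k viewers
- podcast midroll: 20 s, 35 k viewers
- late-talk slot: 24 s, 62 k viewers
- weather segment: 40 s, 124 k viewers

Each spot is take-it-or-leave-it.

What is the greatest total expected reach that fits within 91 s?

339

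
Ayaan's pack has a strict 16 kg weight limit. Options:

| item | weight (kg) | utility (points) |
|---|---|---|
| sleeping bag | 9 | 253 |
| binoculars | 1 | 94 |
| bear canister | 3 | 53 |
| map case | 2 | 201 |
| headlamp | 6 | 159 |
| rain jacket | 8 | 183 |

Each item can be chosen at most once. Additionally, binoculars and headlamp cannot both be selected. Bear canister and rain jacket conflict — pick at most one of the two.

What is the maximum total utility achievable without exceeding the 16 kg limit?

The ratio ordering already packs tightly: sleeping bag + binoculars + bear canister + map case, 15 kg, 601.
Runner-up sleeping bag + binoculars + map case tops out at 548.

601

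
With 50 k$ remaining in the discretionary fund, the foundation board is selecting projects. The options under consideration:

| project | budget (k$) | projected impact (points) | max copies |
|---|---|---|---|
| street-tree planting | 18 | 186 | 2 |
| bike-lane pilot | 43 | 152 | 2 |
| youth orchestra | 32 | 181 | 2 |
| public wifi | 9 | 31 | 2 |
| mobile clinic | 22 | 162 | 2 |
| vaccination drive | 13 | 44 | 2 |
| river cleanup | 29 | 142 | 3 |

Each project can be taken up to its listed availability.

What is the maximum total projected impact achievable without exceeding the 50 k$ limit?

416

Ranking by ratio (projected impact/k$): street-tree planting 10.33, mobile clinic 7.36, youth orchestra 5.66.
A density-first pass picks 2×street-tree planting + public wifi — 403 at 45 k$.
Dropping public wifi frees 9 k$; slotting in vaccination drive (13 k$) lifts the total to 416 at 49 k$.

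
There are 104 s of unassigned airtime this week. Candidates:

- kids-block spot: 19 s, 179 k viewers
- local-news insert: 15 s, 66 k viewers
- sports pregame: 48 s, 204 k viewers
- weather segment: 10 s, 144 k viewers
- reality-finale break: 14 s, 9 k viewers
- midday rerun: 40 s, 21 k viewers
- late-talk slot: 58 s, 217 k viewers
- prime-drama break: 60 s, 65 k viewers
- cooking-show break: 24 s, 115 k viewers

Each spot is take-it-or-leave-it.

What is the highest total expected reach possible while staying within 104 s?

Greedy by ratio would take kids-block spot + local-news insert + weather segment + reality-finale break + cooking-show break: 82 s used, total 513.
Replace local-news insert and reality-finale break with sports pregame: the trade gains 129 net, giving 642 at 101 s.
An exhaustive check of the 512 subsets confirms 642.

642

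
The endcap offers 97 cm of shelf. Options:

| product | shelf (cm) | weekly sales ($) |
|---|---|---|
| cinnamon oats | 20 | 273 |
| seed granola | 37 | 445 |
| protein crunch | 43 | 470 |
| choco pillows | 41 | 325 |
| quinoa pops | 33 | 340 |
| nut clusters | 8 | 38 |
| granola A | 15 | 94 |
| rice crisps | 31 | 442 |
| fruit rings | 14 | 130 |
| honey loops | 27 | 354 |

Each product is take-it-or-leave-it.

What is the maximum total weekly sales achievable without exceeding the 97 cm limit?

Density check — rice crisps 14.26, cinnamon oats 13.65, honey loops 13.11, seed granola 12.03 are the best per cm.
A density-first pass picks cinnamon oats + rice crisps + fruit rings + honey loops — 1199 at 92 cm.
Dropping cinnamon oats and fruit rings frees 34 cm; slotting in seed granola (37 cm) lifts the total to 1241 at 95 cm.
Next best is cinnamon oats + rice crisps + fruit rings + honey loops at 1199 (92 cm) — short by 42.

1241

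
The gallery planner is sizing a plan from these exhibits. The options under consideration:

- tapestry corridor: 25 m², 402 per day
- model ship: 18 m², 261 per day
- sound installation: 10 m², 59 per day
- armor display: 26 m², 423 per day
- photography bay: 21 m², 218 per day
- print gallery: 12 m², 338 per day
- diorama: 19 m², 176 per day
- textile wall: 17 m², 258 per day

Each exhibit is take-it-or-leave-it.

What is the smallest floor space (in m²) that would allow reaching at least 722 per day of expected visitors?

37

Minimise m² subject to total expected visitors ≥ 722.
Taking tapestry corridor + print gallery gives 740 (≥ 722) for 37 m².
Any bundle with less than 37 m² falls short of 722.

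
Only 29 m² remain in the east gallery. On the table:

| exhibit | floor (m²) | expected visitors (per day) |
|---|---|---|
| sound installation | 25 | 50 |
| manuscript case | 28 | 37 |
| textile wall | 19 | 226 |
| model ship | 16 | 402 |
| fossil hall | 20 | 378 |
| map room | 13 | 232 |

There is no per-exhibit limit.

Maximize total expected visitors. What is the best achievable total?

634

By expected visitors per m²: model ship 25.12, fossil hall 18.90, map room 17.85, textile wall 11.89 lead.
The ratio ordering already packs tightly: model ship + map room, 29 m², 634.
Nothing else within 29 m² beats 634.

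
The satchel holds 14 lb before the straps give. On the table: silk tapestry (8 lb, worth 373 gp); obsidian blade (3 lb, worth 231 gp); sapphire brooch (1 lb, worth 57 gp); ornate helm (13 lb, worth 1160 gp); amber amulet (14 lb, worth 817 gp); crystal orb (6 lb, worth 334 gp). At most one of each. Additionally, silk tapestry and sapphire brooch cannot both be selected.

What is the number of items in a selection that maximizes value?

The maximum value within 14 lb is 1217.
For example sapphire brooch + ornate helm achieves it, using 14 lb.
Every optimal selection uses 2 items.

2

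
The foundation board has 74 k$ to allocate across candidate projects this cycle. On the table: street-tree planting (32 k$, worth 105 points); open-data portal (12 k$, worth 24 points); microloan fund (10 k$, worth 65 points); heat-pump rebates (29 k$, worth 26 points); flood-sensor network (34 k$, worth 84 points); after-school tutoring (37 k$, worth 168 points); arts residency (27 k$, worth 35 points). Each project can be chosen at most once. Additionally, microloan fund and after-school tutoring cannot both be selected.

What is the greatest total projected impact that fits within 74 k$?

Street-tree planting + after-school tutoring uses 69 of the 74 k$ and totals 273.
An exhaustive check of the 128 subsets confirms 273.

273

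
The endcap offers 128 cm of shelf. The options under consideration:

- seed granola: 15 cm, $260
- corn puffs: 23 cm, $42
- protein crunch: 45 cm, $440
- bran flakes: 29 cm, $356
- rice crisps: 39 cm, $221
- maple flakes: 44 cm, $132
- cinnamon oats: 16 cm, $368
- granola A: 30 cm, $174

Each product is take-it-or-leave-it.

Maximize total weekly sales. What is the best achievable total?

1466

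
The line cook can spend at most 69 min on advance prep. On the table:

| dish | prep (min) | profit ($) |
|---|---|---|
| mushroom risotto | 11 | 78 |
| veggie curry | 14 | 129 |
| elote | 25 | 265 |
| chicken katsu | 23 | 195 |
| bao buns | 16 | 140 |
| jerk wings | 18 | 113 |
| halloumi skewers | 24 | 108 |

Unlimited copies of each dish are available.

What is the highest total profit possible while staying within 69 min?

By profit per min: elote 10.60, veggie curry 9.21, bao buns 8.75, chicken katsu 8.48 lead.
Taking the top-ratio dishes first gives veggie curry + 2×elote for 659 (64 min).
Replace veggie curry with bao buns: the trade gains 11 net, giving 670 at 66 min.

670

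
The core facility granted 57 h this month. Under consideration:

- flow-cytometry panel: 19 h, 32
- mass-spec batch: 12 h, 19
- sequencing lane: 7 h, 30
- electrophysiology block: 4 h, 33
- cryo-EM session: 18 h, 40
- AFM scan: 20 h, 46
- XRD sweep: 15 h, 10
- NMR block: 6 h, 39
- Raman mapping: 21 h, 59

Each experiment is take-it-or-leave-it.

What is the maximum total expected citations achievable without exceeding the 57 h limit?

The ratio ordering already packs tightly: sequencing lane + electrophysiology block + cryo-EM session + NMR block + Raman mapping, 56 h, 201.

201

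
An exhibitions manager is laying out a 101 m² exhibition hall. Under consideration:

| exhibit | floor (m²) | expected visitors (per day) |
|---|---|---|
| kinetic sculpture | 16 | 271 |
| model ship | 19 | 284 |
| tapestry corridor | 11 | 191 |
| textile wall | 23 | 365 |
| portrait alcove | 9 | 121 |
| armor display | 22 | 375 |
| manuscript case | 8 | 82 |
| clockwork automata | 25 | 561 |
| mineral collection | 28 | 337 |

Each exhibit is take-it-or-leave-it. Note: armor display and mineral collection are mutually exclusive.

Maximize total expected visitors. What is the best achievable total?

1776

Greedy by ratio would take kinetic sculpture + tapestry corridor + textile wall + armor display + clockwork automata: 97 m² used, total 1763.
Dropping kinetic sculpture frees 16 m²; slotting in model ship (19 m²) lifts the total to 1776 at 100 m².
Runner-up kinetic sculpture + model ship + tapestry corridor + armor display + manuscript case + clockwork automata tops out at 1764.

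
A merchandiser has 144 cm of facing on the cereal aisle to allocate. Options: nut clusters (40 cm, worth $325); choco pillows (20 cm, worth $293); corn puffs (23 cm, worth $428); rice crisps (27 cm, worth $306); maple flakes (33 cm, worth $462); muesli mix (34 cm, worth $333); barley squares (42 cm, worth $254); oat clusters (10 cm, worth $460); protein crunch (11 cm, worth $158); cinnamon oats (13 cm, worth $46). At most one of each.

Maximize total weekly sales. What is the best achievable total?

2180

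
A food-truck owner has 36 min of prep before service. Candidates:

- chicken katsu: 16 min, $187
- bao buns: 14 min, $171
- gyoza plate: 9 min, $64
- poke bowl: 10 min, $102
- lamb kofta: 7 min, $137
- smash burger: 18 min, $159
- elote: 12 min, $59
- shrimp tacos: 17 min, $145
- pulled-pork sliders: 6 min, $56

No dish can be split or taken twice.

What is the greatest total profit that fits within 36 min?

428

By profit per min: lamb kofta 19.57, bao buns 12.21, chicken katsu 11.69 lead.
Taking the top-ratio dishes first gives bao buns + poke bowl + lamb kofta for 410 (31 min).
Replace poke bowl with gyoza plate + pulled-pork sliders: the trade gains 18 net, giving 428 at 36 min.
Runner-up chicken katsu + poke bowl + lamb kofta tops out at 426.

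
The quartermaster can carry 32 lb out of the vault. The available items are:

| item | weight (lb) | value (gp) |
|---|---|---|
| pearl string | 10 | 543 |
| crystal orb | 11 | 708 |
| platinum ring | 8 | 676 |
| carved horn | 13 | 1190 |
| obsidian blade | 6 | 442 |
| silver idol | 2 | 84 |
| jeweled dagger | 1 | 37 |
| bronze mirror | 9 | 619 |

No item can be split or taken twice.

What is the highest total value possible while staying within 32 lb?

2574

By value per lb: carved horn 91.54, platinum ring 84.50, obsidian blade 73.67, bronze mirror 68.78 lead.
Filling by ratio: platinum ring + carved horn + obsidian blade + silver idol + jeweled dagger for 2429, with 2 lb left unused.
Replace obsidian blade and silver idol and jeweled dagger with crystal orb: the trade gains 145 net, giving 2574 at 32 lb.
Nothing else within 32 lb beats 2574.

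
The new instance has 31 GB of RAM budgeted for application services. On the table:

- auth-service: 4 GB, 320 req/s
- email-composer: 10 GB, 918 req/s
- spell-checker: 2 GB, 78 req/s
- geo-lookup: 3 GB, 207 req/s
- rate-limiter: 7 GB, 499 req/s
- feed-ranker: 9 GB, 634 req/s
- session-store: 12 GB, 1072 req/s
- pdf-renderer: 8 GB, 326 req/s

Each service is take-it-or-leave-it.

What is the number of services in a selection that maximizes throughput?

3

The maximum throughput within 31 GB is 2624.
One optimal bundle: email-composer + feed-ranker + session-store (31 GB).
Any selection reaching 2624 contains exactly 3 services.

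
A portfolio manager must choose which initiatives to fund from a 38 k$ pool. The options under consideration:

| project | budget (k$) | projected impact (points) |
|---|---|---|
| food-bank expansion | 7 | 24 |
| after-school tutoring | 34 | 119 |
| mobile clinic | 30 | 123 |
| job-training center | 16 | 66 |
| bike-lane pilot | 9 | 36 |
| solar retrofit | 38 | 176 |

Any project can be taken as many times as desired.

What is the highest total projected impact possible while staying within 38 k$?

176

Best packing: solar retrofit — 38 k$, 176 total.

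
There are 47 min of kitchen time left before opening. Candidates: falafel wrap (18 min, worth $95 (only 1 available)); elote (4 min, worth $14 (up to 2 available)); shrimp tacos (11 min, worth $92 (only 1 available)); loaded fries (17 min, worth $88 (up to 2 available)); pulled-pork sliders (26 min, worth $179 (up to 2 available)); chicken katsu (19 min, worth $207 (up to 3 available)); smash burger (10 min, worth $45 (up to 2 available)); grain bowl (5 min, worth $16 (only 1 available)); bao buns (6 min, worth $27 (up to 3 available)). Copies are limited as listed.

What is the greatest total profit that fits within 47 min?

444

The ratio heuristic lands on 2×chicken katsu + bao buns (441) but leaves 3 min idle.
Dropping bao buns frees 6 min; slotting in elote + grain bowl (9 min) lifts the total to 444 at 47 min.
That's the maximum — no swap from here does better than 444.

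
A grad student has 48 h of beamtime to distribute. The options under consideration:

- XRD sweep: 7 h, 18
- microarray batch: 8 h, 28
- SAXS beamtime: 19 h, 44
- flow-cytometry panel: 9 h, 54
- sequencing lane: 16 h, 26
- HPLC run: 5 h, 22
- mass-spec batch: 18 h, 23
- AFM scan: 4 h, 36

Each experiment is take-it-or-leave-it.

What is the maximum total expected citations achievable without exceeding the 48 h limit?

184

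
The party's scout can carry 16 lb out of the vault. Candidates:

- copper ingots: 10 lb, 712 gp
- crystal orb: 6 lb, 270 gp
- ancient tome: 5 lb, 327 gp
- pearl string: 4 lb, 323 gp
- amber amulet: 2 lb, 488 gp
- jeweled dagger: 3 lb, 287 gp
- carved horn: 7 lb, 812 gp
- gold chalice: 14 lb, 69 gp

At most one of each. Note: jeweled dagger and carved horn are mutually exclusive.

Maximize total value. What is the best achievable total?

1627

Density check — amber amulet 244.00, carved horn 116.00, jeweled dagger 95.67, pearl string 80.75 are the best per lb.
Taking ancient tome + amber amulet + carved horn: 14 lb used, 1627 in value.
That's the maximum — no feasible swap from here does better than 1627.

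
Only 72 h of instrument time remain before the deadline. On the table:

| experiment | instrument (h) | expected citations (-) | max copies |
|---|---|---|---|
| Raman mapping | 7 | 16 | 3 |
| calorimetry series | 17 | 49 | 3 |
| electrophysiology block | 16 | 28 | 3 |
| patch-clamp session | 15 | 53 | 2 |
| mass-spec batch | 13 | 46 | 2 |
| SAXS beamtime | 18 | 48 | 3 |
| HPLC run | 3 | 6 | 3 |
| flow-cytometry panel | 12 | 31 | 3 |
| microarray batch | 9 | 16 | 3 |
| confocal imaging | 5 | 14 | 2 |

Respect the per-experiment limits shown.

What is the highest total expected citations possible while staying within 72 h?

238

Density check — mass-spec batch 3.54, patch-clamp session 3.53, calorimetry series 2.88 are the best per h.
Taking 2×patch-clamp session + 2×mass-spec batch + 2×HPLC run + 2×confocal imaging: 72 h used, 238 in expected citations.
Every other selection either busts 72 h or exceeds an availability limit or fails to beat 238.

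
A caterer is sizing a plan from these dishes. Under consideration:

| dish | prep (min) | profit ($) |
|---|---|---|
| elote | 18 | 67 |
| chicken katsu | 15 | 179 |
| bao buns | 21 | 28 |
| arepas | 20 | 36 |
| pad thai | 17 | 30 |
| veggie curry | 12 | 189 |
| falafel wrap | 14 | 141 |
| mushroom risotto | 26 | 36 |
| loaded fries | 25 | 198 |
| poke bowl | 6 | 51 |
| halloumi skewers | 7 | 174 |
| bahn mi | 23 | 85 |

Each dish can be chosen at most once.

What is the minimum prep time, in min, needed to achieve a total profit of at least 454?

33

Look for the lowest-prep combination reaching 454.
Taking veggie curry + falafel wrap + halloumi skewers gives 504 (≥ 454) for 33 min.
Any bundle with less than 33 min falls short of 454.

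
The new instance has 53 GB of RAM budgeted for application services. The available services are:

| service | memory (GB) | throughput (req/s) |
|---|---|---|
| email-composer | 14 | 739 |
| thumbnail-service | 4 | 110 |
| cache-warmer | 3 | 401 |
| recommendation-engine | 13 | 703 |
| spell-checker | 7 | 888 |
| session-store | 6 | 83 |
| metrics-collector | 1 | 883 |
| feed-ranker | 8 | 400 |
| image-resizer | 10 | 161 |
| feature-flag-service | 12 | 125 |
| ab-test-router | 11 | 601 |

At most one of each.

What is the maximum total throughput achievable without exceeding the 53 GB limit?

Density check — metrics-collector 883.00, cache-warmer 133.67, spell-checker 126.86, ab-test-router 54.64 are the best per GB.
Taking email-composer + thumbnail-service + cache-warmer + recommendation-engine + spell-checker + metrics-collector + ab-test-router: 53 GB used, 4325 in throughput.
Every other selection either busts 53 GB or fails to beat 4325.

4325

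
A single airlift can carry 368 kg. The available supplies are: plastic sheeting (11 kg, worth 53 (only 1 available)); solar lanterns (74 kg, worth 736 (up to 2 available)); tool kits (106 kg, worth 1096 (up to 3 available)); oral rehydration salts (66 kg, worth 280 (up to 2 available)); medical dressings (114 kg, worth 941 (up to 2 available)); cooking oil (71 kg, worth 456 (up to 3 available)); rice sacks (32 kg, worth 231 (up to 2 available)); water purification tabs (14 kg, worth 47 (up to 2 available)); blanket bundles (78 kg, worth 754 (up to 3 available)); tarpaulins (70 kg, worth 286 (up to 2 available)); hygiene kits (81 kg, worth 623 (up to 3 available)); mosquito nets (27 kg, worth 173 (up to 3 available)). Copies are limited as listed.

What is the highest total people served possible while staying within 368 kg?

Taking the top-ratio supplies first gives plastic sheeting + 3×tool kits + rice sacks for 3572 (361 kg).
Replace plastic sheeting and tool kits and rice sacks with 2×blanket bundles: the trade gains 128 net, giving 3700 at 368 kg.
Every other selection either busts 368 kg or exceeds an availability limit or fails to beat 3700.

3700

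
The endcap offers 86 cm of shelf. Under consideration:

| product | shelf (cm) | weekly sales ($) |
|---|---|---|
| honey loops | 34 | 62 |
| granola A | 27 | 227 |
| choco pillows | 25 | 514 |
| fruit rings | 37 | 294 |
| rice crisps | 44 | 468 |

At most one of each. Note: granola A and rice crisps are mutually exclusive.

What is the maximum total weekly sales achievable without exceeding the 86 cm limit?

Density check — choco pillows 20.56, rice crisps 10.64, granola A 8.41, fruit rings 7.95 are the best per cm.
Choco pillows + rice crisps uses 69 of the 86 cm and totals 982.
The closest alternative, choco pillows + fruit rings, reaches only 808.

982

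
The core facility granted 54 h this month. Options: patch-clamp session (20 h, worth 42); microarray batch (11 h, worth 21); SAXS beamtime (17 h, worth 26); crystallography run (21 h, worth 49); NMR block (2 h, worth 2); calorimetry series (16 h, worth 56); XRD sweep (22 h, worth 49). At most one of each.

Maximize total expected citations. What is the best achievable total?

131

By expected citations per h: calorimetry series 3.50, crystallography run 2.33, XRD sweep 2.23 lead.
The ratio heuristic lands on microarray batch + crystallography run + NMR block + calorimetry series (128) but leaves 4 h idle.
Replace microarray batch and NMR block with SAXS beamtime: the trade gains 3 net, giving 131 at 54 h.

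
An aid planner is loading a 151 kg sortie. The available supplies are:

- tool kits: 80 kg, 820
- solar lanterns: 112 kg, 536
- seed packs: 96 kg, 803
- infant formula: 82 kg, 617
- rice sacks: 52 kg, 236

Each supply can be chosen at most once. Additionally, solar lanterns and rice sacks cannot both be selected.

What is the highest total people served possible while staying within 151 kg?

1056

Taking tool kits + rice sacks: 132 kg used, 1056 in people served.
The closest alternative, seed packs + rice sacks, reaches only 1039.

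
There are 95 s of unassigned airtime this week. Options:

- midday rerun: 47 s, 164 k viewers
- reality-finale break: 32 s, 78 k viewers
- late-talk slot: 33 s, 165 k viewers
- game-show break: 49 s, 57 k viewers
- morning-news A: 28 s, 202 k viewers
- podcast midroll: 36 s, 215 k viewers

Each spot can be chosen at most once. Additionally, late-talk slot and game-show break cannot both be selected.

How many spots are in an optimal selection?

Best achievable expected reach is 445.
For example reality-finale break + late-talk slot + morning-news A achieves it, using 93 s.
Every optimal selection uses 3 spots.

3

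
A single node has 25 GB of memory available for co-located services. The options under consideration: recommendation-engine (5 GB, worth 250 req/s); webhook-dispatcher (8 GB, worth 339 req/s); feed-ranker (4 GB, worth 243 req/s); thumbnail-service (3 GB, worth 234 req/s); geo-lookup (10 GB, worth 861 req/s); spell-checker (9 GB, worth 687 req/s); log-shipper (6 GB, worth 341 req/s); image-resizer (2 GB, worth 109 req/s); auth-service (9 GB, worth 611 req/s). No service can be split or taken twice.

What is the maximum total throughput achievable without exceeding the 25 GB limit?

1900

Ranking by ratio (throughput/GB): geo-lookup 86.10, thumbnail-service 78.00, spell-checker 76.33, auth-service 67.89.
The ratio heuristic lands on thumbnail-service + geo-lookup + spell-checker + image-resizer (1891) but leaves 1 GB idle.
Replace thumbnail-service with feed-ranker: the trade gains 9 net, giving 1900 at 25 GB.
The closest alternative, thumbnail-service + geo-lookup + spell-checker + image-resizer, reaches only 1891.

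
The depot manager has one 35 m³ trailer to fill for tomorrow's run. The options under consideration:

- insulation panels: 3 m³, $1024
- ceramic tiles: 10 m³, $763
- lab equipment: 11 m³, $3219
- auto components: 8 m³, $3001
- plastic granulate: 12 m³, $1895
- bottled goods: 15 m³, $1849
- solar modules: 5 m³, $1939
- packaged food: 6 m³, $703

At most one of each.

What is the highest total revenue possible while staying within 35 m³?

Taking insulation panels + lab equipment + auto components + solar modules + packaged food: 33 m³ used, 9886 in revenue.
The closest alternative, insulation panels + lab equipment + auto components + solar modules, reaches only 9183.

9886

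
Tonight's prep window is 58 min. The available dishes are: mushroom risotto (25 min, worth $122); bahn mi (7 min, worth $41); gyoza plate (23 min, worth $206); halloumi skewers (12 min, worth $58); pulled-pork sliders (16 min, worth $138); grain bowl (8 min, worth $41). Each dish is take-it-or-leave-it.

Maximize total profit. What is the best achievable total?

443

Greedy by ratio would take bahn mi + gyoza plate + pulled-pork sliders + grain bowl: 54 min used, total 426.
Dropping grain bowl frees 8 min; slotting in halloumi skewers (12 min) lifts the total to 443 at 58 min.
An exhaustive check of the 64 subsets confirms 443.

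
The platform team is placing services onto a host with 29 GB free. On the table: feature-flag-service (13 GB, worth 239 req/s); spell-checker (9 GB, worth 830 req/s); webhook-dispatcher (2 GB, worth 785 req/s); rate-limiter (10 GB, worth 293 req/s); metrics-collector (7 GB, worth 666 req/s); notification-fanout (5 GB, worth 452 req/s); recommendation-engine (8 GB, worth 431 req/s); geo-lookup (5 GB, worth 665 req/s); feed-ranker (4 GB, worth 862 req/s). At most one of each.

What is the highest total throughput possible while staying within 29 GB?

3808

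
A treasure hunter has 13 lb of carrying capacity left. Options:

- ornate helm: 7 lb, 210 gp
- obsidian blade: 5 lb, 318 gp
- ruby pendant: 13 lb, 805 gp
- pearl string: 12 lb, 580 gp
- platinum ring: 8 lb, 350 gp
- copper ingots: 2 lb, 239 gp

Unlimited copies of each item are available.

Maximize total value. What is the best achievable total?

6×copper ingots uses 12 of the 13 lb and totals 1434.
That's the maximum — no swap from here does better than 1434.

1434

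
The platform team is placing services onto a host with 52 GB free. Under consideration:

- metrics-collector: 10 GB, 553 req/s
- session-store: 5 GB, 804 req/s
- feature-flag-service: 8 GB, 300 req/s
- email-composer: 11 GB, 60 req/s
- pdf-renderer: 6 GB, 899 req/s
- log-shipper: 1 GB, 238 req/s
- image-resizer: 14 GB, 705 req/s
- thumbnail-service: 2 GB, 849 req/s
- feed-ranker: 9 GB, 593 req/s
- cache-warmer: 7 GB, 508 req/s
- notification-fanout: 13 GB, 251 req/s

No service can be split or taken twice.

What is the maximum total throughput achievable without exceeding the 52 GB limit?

4896

Greedy by ratio would take metrics-collector + session-store + feature-flag-service + pdf-renderer + log-shipper + thumbnail-service + feed-ranker + cache-warmer: 48 GB used, total 4744.
Dropping metrics-collector frees 10 GB; slotting in image-resizer (14 GB) lifts the total to 4896 at 52 GB.
The closest alternative, metrics-collector + session-store + feature-flag-service + pdf-renderer + log-shipper + thumbnail-service + feed-ranker + cache-warmer, reaches only 4744.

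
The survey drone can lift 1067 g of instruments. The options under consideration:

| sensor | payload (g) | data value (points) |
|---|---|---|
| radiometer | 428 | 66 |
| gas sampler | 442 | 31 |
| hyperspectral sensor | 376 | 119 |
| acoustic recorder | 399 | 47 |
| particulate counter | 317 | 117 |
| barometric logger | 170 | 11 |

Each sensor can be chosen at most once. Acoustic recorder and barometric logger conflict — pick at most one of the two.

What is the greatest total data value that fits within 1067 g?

Best packing: hyperspectral sensor + particulate counter + barometric logger — 863 g, 247 total.
That's the maximum — no feasible swap from here does better than 247.

247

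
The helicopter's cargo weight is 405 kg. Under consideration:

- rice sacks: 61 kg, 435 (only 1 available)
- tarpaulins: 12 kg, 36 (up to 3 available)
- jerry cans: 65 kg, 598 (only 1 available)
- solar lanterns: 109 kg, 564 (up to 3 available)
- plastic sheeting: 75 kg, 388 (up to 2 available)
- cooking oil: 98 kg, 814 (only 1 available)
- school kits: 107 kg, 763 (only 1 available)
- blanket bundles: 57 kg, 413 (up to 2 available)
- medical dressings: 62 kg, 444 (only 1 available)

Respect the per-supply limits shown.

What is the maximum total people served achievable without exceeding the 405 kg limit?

Rice sacks + jerry cans + cooking oil + 2×blanket bundles + medical dressings uses 400 of the 405 kg and totals 3117.

3117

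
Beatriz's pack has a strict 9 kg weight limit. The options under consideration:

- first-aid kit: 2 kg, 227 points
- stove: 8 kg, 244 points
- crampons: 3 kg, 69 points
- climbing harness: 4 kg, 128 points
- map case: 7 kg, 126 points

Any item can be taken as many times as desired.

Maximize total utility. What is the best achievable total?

908

Density check — first-aid kit 113.50, climbing harness 32.00, stove 30.50, crampons 23.00 are the best per kg.
Taking 4×first-aid kit: 8 kg used, 908 in utility.
No other feasible combination exceeds 908.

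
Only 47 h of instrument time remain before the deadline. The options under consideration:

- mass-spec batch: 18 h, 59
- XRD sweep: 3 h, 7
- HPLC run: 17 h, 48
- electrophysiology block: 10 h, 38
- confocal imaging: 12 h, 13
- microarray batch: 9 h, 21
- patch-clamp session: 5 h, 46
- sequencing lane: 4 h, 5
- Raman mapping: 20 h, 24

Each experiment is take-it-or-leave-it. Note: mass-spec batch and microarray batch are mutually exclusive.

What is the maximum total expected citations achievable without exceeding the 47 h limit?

165

By expected citations per h: patch-clamp session 9.20, electrophysiology block 3.80, mass-spec batch 3.28, HPLC run 2.82 lead.
Best packing: mass-spec batch + XRD sweep + HPLC run + patch-clamp session + sequencing lane — 47 h, 165 total.
No other feasible combination exceeds 165.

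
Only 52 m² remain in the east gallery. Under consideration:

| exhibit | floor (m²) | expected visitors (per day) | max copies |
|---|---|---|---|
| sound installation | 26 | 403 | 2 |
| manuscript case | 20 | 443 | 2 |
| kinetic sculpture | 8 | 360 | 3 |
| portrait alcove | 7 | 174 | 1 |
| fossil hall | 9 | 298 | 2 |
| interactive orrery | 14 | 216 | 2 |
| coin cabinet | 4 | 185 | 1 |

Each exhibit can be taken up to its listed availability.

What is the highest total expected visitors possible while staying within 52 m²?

The ratio ordering already packs tightly: 3×kinetic sculpture + 2×fossil hall + coin cabinet, 46 m², 1861.
The spare 6 m² is too small for any remaining exhibit, and no exchange beats 1861.

1861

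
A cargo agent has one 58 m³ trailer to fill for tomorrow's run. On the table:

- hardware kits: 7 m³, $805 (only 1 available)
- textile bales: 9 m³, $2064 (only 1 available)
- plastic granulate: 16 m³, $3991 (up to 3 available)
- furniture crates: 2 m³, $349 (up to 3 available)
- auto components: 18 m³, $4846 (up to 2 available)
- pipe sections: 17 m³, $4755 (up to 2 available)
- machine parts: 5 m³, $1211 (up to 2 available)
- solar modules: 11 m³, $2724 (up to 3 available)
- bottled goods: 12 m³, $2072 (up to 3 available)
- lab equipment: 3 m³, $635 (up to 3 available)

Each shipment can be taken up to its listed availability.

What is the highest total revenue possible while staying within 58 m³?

15658

Ranking by ratio (revenue/m³): pipe sections 279.71, auto components 269.22, plastic granulate 249.44, solar modules 247.64.
A density-first pass picks auto components + 2×pipe sections + machine parts — 15567 at 57 m³.
The 17 m³ tied up in pipe sections is better spent on auto components — total rises to 15658 (58 m³).
That's the maximum — no swap from here does better than 15658.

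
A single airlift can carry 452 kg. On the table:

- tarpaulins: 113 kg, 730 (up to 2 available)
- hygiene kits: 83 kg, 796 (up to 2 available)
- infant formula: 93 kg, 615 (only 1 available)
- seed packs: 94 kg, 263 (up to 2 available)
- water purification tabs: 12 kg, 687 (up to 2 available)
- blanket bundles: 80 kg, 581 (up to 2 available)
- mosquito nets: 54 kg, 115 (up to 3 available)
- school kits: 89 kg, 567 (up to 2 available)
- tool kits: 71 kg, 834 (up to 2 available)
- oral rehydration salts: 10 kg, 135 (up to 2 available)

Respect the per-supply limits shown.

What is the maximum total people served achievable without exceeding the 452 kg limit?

5519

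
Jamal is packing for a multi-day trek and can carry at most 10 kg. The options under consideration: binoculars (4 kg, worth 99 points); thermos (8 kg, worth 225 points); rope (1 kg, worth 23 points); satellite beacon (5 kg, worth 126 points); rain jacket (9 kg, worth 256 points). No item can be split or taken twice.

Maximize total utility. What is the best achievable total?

279

Ranking by ratio (utility/kg): rain jacket 28.44, thermos 28.12, satellite beacon 25.20, binoculars 24.75.
Best packing: rope + rain jacket — 10 kg, 279 total.
Next best is rain jacket at 256 (9 kg) — short by 23.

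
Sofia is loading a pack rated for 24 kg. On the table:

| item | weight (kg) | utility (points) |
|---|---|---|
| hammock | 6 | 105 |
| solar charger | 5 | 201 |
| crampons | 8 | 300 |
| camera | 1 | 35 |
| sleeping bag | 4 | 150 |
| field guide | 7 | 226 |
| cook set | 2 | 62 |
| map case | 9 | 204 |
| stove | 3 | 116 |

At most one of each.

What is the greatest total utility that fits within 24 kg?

By utility per kg: solar charger 40.20, stove 38.67, crampons 37.50 lead.
Greedy by ratio would take solar charger + crampons + camera + sleeping bag + cook set + stove: 23 kg used, total 864.
The 6 kg tied up in sleeping bag and cook set is better spent on field guide — total rises to 878 (24 kg).

878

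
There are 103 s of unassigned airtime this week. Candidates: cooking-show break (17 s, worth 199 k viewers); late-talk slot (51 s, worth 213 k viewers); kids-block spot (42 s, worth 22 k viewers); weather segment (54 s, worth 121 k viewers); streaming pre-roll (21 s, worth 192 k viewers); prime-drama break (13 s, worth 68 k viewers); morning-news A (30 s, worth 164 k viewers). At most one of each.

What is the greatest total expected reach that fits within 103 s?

Taking the top-ratio spots first gives cooking-show break + streaming pre-roll + prime-drama break + morning-news A for 623 (81 s).
Replace morning-news A with late-talk slot: the trade gains 49 net, giving 672 at 102 s.
Next best is cooking-show break + streaming pre-roll + prime-drama break + morning-news A at 623 (81 s) — short by 49.

672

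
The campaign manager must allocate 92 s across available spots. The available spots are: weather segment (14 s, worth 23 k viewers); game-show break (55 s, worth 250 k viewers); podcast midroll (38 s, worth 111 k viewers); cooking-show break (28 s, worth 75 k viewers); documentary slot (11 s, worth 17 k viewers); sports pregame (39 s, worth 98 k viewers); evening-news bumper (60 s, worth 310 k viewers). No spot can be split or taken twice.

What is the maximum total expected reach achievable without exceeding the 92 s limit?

385

Best packing: cooking-show break + evening-news bumper — 88 s, 385 total.
Next best is weather segment + documentary slot + evening-news bumper at 350 (85 s) — short by 35.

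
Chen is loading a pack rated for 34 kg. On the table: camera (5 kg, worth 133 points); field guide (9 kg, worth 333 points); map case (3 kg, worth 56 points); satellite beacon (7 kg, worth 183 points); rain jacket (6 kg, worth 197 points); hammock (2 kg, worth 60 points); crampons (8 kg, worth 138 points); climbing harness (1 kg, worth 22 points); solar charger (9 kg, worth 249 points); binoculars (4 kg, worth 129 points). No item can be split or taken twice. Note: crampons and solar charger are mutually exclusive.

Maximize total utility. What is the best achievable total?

1063

A density-first pass picks field guide + map case + rain jacket + hammock + climbing harness + solar charger + binoculars — 1046 at 34 kg.
Dropping map case and hammock frees 5 kg; slotting in camera (5 kg) lifts the total to 1063 at 34 kg.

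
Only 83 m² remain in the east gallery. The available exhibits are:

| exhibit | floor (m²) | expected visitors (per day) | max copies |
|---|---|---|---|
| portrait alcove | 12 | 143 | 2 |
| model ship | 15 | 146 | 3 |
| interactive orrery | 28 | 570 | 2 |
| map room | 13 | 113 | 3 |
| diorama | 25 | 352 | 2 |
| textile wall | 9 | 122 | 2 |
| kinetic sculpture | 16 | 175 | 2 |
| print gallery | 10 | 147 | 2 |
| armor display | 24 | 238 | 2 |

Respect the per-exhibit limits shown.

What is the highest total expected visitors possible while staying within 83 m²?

1492

A density-first pass picks 2×interactive orrery + 2×print gallery — 1434 at 76 m².
Dropping 2×print gallery frees 20 m²; slotting in diorama (25 m²) lifts the total to 1492 at 81 m².
No other feasible combination exceeds 1492.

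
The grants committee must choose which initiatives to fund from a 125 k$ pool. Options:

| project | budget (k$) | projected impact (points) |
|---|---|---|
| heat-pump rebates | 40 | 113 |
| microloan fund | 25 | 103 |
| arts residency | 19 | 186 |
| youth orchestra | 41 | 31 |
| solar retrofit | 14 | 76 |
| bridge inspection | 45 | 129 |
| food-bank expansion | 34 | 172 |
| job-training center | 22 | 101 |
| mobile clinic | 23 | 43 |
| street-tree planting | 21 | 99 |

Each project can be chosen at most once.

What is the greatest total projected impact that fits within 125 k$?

661

Density check — arts residency 9.79, solar retrofit 5.43, food-bank expansion 5.06 are the best per k$.
A density-first pass picks arts residency + solar retrofit + food-bank expansion + job-training center + street-tree planting — 634 at 110 k$.
Replace solar retrofit with microloan fund: the trade gains 27 net, giving 661 at 121 k$.
Next best is microloan fund + arts residency + solar retrofit + food-bank expansion + job-training center at 638 (114 k$) — short by 23.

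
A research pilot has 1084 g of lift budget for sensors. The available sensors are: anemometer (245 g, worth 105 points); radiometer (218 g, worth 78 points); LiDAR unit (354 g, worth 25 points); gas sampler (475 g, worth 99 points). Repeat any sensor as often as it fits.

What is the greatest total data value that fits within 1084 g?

420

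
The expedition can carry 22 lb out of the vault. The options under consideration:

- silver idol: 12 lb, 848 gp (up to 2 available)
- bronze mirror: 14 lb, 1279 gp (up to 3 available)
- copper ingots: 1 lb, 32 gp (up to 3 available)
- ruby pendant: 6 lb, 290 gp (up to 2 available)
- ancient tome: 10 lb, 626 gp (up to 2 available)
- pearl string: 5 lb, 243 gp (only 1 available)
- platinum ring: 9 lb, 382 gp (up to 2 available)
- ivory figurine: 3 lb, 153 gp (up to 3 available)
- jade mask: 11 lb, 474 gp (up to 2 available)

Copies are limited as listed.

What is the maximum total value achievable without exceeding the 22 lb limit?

1675

By value per lb: bronze mirror 91.36, silver idol 70.67, ancient tome 62.60, ivory figurine 51.00 lead.
Greedy by ratio would take bronze mirror + 2×copper ingots + 2×ivory figurine: 22 lb used, total 1649.
Dropping 2×copper ingots and ivory figurine frees 5 lb; slotting in pearl string (5 lb) lifts the total to 1675 at 22 lb.
No other feasible combination exceeds 1675.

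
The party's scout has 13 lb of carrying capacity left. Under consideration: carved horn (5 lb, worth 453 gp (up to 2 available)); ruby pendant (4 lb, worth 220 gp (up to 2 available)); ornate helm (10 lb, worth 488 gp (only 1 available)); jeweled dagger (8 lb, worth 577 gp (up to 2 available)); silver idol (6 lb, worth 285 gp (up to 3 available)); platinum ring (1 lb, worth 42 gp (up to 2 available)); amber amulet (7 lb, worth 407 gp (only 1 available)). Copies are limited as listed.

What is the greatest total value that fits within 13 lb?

Taking the top-ratio items first gives 2×carved horn + 2×platinum ring for 990 (12 lb).
Dropping carved horn and 2×platinum ring frees 7 lb; slotting in jeweled dagger (8 lb) lifts the total to 1030 at 13 lb.

1030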